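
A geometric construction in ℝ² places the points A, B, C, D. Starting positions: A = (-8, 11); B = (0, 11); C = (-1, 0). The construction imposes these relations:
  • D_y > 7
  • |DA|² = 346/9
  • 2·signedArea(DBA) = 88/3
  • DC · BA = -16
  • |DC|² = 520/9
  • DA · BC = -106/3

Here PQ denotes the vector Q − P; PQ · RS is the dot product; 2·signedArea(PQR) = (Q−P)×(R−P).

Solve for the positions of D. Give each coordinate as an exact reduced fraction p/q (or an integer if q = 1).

D = (-3, 22/3)

1. D_x = -3  [DC · BA = -16 ∩ 2·signedArea(DBA) = 88/3]
2. D_y = 22/3  [DC · BA = -16 ∩ 2·signedArea(DBA) = 88/3]
   → D = (-3, 22/3)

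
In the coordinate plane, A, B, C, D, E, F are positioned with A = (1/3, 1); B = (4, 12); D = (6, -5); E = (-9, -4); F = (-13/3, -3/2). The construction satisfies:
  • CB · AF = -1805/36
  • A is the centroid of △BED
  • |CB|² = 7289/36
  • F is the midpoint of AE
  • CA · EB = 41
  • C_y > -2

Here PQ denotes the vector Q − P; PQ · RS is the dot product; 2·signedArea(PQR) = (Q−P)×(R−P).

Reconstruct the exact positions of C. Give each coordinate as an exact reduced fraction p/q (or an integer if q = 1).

C = (2/3, -11/6)

1. C_x = 2/3  [CA · EB = 41 ∩ CB · AF = -1805/36]
2. C_y = -11/6  [CA · EB = 41 ∩ CB · AF = -1805/36]
   → C = (2/3, -11/6)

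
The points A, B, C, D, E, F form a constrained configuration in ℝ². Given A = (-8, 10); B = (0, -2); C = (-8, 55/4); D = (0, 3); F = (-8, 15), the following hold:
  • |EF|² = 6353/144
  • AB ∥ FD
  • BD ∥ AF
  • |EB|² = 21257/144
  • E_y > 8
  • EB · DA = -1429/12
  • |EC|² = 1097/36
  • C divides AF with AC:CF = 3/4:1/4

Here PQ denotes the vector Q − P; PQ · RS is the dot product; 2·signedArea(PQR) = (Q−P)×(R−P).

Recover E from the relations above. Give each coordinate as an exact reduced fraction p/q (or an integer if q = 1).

1. E_x = -16/3  [line 8·x + -7·y + 1261/12 = 0 ∩ |EB|² = 21257/144]
2. E_y = 107/12  [line 8·x + -7·y + 1261/12 = 0 ∩ |EB|² = 21257/144]
   → E = (-16/3, 107/12)

E = (-16/3, 107/12)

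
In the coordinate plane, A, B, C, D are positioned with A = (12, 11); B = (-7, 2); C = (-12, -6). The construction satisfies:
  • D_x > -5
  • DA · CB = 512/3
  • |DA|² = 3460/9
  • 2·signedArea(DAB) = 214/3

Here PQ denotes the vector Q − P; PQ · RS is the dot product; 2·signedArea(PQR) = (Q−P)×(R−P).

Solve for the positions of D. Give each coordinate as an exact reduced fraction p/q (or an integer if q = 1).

D = (-4, -1/3)

1. D_x = -4  [2·signedArea(DAB) = 214/3 ∩ DA · CB = 512/3]
2. D_y = -1/3  [2·signedArea(DAB) = 214/3 ∩ DA · CB = 512/3]
   → D = (-4, -1/3)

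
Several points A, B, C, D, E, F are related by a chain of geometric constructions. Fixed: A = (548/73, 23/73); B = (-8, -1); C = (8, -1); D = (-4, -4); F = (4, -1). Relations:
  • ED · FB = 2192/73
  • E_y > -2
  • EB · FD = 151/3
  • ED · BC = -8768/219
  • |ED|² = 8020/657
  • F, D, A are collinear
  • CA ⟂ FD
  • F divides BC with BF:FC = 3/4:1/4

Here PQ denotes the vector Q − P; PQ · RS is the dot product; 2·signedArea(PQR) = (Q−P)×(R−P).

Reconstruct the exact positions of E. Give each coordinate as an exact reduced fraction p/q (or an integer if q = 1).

E = (-328/219, -114/73)

1. E_x = -328/219  [EB · FD = 151/3 ∩ ED · BC = -8768/219]
2. E_y = -114/73  [EB · FD = 151/3 ∩ ED · BC = -8768/219]
   → E = (-328/219, -114/73)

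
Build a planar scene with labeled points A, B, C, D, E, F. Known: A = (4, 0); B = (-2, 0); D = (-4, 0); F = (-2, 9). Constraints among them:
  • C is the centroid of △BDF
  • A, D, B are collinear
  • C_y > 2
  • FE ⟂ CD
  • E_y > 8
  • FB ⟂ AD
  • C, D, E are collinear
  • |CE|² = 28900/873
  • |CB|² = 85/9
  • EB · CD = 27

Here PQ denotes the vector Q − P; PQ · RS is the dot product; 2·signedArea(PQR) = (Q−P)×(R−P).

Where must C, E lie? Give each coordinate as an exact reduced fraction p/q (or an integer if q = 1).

C = (-8/3, 3)
E = (-32/97, 801/97)

1. C_x = -8/3  [C is the centroid of △BDF]
2. C_y = 3  [C is the centroid of △BDF]
   → C = (-8/3, 3)
3. E_x = -32/97  [C, D, E are collinear ∩ FE ⟂ CD]
4. E_y = 801/97  [C, D, E are collinear ∩ FE ⟂ CD]
   → E = (-32/97, 801/97)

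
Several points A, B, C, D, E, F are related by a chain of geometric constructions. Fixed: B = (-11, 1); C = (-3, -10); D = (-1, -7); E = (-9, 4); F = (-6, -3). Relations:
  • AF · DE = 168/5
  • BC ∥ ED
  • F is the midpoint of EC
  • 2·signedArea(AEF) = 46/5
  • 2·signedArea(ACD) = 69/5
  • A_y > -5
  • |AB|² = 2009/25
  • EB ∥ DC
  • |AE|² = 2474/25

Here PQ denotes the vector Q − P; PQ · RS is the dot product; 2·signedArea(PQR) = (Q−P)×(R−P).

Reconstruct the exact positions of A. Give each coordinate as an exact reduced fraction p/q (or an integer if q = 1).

A = (-4, -23/5)

1. A_x = -4  [2·signedArea(ACD) = 69/5 ∩ 2·signedArea(AEF) = 46/5]
2. A_y = -23/5  [2·signedArea(ACD) = 69/5 ∩ 2·signedArea(AEF) = 46/5]
   → A = (-4, -23/5)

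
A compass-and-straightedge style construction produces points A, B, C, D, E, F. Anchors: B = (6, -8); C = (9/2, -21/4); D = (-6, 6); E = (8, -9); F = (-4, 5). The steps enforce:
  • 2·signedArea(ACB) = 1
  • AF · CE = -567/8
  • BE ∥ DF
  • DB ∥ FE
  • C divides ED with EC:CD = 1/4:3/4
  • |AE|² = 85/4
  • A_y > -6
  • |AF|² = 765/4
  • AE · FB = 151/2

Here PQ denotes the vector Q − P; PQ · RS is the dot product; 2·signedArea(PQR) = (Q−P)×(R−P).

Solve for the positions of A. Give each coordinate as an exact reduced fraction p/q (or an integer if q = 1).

1. A_x = 5  [AE · FB = 151/2 ∩ AF · CE = -567/8]
2. A_y = -11/2  [AE · FB = 151/2 ∩ AF · CE = -567/8]
   → A = (5, -11/2)

A = (5, -11/2)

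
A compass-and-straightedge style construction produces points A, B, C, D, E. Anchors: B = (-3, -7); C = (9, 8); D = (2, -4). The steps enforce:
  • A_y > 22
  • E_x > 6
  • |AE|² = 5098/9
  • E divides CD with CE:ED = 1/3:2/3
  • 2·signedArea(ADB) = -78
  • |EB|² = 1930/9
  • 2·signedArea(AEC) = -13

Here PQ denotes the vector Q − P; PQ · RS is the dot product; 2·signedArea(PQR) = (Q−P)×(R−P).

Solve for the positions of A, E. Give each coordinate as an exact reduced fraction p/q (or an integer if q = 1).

1. E_x = 20/3  [E divides CD with CE:ED = 1/3:2/3]
2. E_y = 4  [E divides CD with CE:ED = 1/3:2/3]
   → E = (20/3, 4)
3. A_x = 21  [2·signedArea(ADB) = -78 ∩ 2·signedArea(AEC) = -13]
4. A_y = 23  [2·signedArea(ADB) = -78 ∩ 2·signedArea(AEC) = -13]
   → A = (21, 23)

A = (21, 23)
E = (20/3, 4)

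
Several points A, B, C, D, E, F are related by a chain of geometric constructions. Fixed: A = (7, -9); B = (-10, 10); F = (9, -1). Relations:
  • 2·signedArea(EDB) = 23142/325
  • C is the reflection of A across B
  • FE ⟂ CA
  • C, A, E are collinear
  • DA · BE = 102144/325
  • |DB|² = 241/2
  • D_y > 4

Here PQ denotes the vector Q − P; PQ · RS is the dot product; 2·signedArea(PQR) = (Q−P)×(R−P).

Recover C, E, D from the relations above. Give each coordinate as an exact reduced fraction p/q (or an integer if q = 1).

1. C_x = -27  [C is the reflection of A across B]
2. C_y = 29  [C is the reflection of A across B]
   → C = (-27, 29)
3. E_x = 1272/325  [C, A, E are collinear ∩ FE ⟂ CA]
4. E_y = -1804/325  [C, A, E are collinear ∩ FE ⟂ CA]
   → E = (1272/325, -1804/325)
5. D_x = -1/2  [DA · BE = 102144/325 ∩ 2·signedArea(EDB) = 23142/325]
6. D_y = 9/2  [DA · BE = 102144/325 ∩ 2·signedArea(EDB) = 23142/325]
   → D = (-1/2, 9/2)

C = (-27, 29)
D = (-1/2, 9/2)
E = (1272/325, -1804/325)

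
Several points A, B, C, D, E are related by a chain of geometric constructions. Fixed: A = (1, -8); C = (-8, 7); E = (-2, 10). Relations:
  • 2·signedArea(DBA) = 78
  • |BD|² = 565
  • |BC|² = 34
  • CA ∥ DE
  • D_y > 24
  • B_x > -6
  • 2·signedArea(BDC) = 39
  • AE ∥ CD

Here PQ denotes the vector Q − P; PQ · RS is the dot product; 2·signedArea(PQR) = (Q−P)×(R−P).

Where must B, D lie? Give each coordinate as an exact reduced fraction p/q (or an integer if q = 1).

B = (-5, 2)
D = (-11, 25)

1. D_x = -11  [CA ∥ DE ∩ AE ∥ CD]
2. D_y = 25  [CA ∥ DE ∩ AE ∥ CD]
   → D = (-11, 25)
3. B_x = -5  [2·signedArea(BDC) = 39 ∩ 2·signedArea(DBA) = 78]
4. B_y = 2  [2·signedArea(BDC) = 39 ∩ 2·signedArea(DBA) = 78]
   → B = (-5, 2)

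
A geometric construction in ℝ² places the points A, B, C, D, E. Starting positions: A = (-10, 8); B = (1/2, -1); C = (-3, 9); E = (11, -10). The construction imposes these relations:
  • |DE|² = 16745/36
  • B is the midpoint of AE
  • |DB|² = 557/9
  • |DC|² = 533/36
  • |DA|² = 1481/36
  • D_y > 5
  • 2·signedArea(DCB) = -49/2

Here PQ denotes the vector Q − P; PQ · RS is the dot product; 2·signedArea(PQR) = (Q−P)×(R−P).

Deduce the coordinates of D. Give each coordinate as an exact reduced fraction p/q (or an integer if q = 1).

D = (-25/6, 16/3)

1. D_x = -25/6  [line 10·x + 7/2·y + 23 = 0 ∩ |DB|² = 557/9]
2. D_y = 16/3  [line 10·x + 7/2·y + 23 = 0 ∩ |DB|² = 557/9]
   → D = (-25/6, 16/3)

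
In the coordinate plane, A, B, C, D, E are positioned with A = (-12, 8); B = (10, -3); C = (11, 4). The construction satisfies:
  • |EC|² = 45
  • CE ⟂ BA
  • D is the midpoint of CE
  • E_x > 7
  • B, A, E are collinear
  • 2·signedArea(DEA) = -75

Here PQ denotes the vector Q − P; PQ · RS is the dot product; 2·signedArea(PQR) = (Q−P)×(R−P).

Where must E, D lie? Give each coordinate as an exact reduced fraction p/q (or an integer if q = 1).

D = (19/2, 1)
E = (8, -2)

1. E_x = 8  [B, A, E are collinear ∩ CE ⟂ BA]
2. E_y = -2  [B, A, E are collinear ∩ CE ⟂ BA]
   → E = (8, -2)
3. D_x = 19/2  [D is the midpoint of CE]
4. D_y = 1  [D is the midpoint of CE]
   → D = (19/2, 1)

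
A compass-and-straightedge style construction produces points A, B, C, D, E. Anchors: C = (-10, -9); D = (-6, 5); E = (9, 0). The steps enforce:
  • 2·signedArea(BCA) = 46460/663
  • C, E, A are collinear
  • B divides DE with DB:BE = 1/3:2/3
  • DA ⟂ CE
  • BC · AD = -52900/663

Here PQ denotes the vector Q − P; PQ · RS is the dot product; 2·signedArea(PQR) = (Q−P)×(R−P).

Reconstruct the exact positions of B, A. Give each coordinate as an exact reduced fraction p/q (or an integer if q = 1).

A = (-291/221, -1080/221)
B = (-1, 10/3)

1. B_x = -1  [B divides DE with DB:BE = 1/3:2/3]
2. B_y = 10/3  [B divides DE with DB:BE = 1/3:2/3]
   → B = (-1, 10/3)
3. A_x = -291/221  [C, E, A are collinear ∩ DA ⟂ CE]
4. A_y = -1080/221  [C, E, A are collinear ∩ DA ⟂ CE]
   → A = (-291/221, -1080/221)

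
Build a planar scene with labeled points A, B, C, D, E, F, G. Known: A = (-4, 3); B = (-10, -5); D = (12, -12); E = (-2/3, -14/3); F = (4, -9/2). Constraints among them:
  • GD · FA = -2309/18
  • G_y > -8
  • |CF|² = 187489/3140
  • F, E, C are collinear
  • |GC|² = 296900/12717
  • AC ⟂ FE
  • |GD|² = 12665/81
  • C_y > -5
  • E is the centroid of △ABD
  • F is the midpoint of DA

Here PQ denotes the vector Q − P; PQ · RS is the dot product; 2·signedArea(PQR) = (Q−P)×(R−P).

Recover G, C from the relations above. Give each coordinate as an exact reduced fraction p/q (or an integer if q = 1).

C = (-2922/785, -3749/785)
G = (4/9, -65/9)

1. C_x = -2922/785  [F, E, C are collinear ∩ AC ⟂ FE]
2. C_y = -3749/785  [F, E, C are collinear ∩ AC ⟂ FE]
   → C = (-2922/785, -3749/785)
3. G_x = 4/9  [line 8·x + -15/2·y + -1039/18 = 0 ∩ |GC|² = 296900/12717]
4. G_y = -65/9  [line 8·x + -15/2·y + -1039/18 = 0 ∩ |GC|² = 296900/12717]
   → G = (4/9, -65/9)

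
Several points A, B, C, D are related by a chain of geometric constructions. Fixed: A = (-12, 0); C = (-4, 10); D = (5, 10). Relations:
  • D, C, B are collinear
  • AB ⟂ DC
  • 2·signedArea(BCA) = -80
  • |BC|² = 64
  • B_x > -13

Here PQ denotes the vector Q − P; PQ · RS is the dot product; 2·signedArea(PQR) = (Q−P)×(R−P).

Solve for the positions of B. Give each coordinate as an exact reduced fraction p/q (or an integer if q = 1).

B = (-12, 10)

1. B_x = -12  [D, C, B are collinear ∩ AB ⟂ DC]
2. B_y = 10  [D, C, B are collinear ∩ AB ⟂ DC]
   → B = (-12, 10)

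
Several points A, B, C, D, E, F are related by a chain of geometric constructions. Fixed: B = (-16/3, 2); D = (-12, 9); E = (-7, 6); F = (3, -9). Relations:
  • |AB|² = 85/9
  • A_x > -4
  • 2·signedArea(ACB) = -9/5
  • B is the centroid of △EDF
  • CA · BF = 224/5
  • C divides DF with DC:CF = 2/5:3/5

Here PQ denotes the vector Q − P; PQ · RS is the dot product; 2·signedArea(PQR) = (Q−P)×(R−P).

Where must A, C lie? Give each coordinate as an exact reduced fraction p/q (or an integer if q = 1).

A = (-3, 0)
C = (-6, 9/5)

1. C_x = -6  [C divides DF with DC:CF = 2/5:3/5]
2. C_y = 9/5  [C divides DF with DC:CF = 2/5:3/5]
   → C = (-6, 9/5)
3. A_x = -3  [2·signedArea(ACB) = -9/5 ∩ CA · BF = 224/5]
4. A_y = 0  [2·signedArea(ACB) = -9/5 ∩ CA · BF = 224/5]
   → A = (-3, 0)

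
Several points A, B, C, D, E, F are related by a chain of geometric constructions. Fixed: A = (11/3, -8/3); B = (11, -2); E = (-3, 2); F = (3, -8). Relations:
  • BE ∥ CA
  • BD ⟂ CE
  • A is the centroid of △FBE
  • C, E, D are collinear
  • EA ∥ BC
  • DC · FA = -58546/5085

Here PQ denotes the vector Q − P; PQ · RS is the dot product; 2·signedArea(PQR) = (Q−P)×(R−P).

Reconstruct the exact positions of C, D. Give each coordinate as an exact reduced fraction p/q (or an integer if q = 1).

C = (53/3, -20/3)
D = (5838/565, -2029/565)

1. C_x = 53/3  [BE ∥ CA ∩ EA ∥ BC]
2. C_y = -20/3  [BE ∥ CA ∩ EA ∥ BC]
   → C = (53/3, -20/3)
3. D_x = 5838/565  [C, E, D are collinear ∩ BD ⟂ CE]
4. D_y = -2029/565  [C, E, D are collinear ∩ BD ⟂ CE]
   → D = (5838/565, -2029/565)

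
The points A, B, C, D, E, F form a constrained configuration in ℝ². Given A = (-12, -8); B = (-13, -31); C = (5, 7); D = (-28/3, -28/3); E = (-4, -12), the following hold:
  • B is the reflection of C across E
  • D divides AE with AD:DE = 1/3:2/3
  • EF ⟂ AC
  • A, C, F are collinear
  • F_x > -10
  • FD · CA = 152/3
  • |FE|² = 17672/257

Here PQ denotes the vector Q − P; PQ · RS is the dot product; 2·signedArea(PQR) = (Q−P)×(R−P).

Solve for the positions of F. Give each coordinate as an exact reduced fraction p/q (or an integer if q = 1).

1. F_x = -2438/257  [A, C, F are collinear ∩ EF ⟂ AC]
2. F_y = -1486/257  [A, C, F are collinear ∩ EF ⟂ AC]
   → F = (-2438/257, -1486/257)

F = (-2438/257, -1486/257)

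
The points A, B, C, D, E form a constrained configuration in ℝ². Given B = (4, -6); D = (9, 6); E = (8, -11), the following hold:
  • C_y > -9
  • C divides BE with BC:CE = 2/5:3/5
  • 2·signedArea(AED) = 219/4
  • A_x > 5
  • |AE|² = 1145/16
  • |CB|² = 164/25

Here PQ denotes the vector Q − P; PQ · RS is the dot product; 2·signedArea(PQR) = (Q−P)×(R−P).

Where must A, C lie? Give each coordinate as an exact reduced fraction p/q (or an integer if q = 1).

1. A_x = 21/4  [line -17·x + 1·y + 369/4 = 0 ∩ |AE|² = 1145/16]
2. A_y = -3  [line -17·x + 1·y + 369/4 = 0 ∩ |AE|² = 1145/16]
   → A = (21/4, -3)
3. C_x = 28/5  [C divides BE with BC:CE = 2/5:3/5]
4. C_y = -8  [C divides BE with BC:CE = 2/5:3/5]
   → C = (28/5, -8)

A = (21/4, -3)
C = (28/5, -8)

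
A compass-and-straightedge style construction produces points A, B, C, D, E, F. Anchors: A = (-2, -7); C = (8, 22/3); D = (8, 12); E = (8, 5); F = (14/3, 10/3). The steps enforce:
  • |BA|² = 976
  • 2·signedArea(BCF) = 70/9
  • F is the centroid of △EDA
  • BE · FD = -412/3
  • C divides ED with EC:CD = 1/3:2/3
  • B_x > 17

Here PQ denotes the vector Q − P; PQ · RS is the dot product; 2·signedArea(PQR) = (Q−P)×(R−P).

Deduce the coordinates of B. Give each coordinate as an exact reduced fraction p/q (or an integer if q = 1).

B = (18, 17)

1. B_x = 18  [BE · FD = -412/3 ∩ 2·signedArea(BCF) = 70/9]
2. B_y = 17  [BE · FD = -412/3 ∩ 2·signedArea(BCF) = 70/9]
   → B = (18, 17)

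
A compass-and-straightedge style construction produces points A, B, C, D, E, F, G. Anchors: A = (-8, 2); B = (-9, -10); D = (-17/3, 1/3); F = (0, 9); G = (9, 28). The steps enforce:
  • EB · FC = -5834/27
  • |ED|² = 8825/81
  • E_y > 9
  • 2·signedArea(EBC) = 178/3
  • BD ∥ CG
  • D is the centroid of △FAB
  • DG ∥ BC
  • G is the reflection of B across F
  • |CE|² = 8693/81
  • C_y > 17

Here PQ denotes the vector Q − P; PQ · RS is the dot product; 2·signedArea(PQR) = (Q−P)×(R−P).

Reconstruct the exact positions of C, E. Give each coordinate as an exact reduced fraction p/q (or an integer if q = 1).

1. C_x = 17/3  [BD ∥ CG ∩ DG ∥ BC]
2. C_y = 53/3  [BD ∥ CG ∩ DG ∥ BC]
   → C = (17/3, 53/3)
3. E_x = -7/9  [2·signedArea(EBC) = 178/3 ∩ EB · FC = -5834/27]
4. E_y = 86/9  [2·signedArea(EBC) = 178/3 ∩ EB · FC = -5834/27]
   → E = (-7/9, 86/9)

C = (17/3, 53/3)
E = (-7/9, 86/9)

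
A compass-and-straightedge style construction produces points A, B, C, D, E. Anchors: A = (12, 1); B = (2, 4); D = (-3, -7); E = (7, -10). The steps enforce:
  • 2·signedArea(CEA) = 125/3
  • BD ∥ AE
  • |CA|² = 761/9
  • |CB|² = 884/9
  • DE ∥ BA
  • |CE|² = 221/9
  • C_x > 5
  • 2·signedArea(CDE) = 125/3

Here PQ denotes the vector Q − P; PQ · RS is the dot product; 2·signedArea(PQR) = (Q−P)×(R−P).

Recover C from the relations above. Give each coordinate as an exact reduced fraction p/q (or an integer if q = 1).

1. C_x = 16/3  [2·signedArea(CEA) = 125/3 ∩ 2·signedArea(CDE) = 125/3]
2. C_y = -16/3  [2·signedArea(CEA) = 125/3 ∩ 2·signedArea(CDE) = 125/3]
   → C = (16/3, -16/3)

C = (16/3, -16/3)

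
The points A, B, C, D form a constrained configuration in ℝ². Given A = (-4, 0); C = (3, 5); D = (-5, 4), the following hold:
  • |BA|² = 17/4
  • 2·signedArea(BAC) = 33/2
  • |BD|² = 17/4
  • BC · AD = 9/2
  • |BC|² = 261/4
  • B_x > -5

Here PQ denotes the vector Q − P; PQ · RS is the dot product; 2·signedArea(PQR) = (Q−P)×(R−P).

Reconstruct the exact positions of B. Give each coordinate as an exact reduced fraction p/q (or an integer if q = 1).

B = (-9/2, 2)

1. B_x = -9/2  [BC · AD = 9/2 ∩ 2·signedArea(BAC) = 33/2]
2. B_y = 2  [BC · AD = 9/2 ∩ 2·signedArea(BAC) = 33/2]
   → B = (-9/2, 2)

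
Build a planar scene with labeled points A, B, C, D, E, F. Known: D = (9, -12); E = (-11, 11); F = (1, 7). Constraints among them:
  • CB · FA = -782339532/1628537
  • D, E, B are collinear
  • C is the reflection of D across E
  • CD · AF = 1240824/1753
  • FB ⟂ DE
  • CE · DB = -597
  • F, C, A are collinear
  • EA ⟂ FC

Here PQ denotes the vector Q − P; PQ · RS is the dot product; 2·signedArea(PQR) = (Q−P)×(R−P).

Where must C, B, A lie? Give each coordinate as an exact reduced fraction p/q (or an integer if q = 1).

1. C_x = -31  [C is the reflection of D across E]
2. C_y = 34  [C is the reflection of D across E]
   → C = (-31, 34)
3. B_x = -3579/929  [D, E, B are collinear ∩ FB ⟂ DE]
4. B_y = 2583/929  [D, E, B are collinear ∩ FB ⟂ DE]
   → B = (-3579/929, 2583/929)
5. A_x = -13991/1753  [F, C, A are collinear ∩ EA ⟂ FC]
6. A_y = 25555/1753  [F, C, A are collinear ∩ EA ⟂ FC]
   → A = (-13991/1753, 25555/1753)

A = (-13991/1753, 25555/1753)
B = (-3579/929, 2583/929)
C = (-31, 34)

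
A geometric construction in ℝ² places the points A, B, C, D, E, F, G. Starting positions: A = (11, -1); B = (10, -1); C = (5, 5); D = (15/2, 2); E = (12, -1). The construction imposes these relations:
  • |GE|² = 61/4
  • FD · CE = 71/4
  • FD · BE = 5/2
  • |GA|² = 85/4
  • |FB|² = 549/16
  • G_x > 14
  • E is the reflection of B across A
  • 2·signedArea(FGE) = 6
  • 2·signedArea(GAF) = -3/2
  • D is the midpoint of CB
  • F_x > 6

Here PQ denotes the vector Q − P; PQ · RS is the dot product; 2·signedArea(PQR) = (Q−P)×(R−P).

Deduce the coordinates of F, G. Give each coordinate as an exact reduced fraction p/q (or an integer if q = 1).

1. F_x = 25/4  [FD · BE = 5/2 ∩ FD · CE = 71/4]
2. F_y = 7/2  [FD · BE = 5/2 ∩ FD · CE = 71/4]
   → F = (25/4, 7/2)
3. G_x = 29/2  [2·signedArea(GAF) = -3/2 ∩ 2·signedArea(FGE) = 6]
4. G_y = -4  [2·signedArea(GAF) = -3/2 ∩ 2·signedArea(FGE) = 6]
   → G = (29/2, -4)

F = (25/4, 7/2)
G = (29/2, -4)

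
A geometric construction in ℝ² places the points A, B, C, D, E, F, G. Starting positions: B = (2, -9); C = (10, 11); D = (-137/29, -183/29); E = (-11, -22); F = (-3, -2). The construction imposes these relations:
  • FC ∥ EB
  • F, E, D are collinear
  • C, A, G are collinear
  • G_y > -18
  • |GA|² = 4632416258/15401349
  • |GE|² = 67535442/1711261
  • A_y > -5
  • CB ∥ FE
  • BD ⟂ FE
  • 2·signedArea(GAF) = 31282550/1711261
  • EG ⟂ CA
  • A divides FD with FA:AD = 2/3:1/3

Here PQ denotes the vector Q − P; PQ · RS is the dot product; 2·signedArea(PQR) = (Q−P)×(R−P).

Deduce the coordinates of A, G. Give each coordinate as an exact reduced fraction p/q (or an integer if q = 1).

1. A_x = -361/87  [A divides FD with FA:AD = 2/3:1/3]
2. A_y = -424/87  [A divides FD with FA:AD = 2/3:1/3]
   → A = (-361/87, -424/87)
3. G_x = -26848862/1711261  [C, A, G are collinear ∩ EG ⟂ CA]
4. G_y = -30494401/1711261  [C, A, G are collinear ∩ EG ⟂ CA]
   → G = (-26848862/1711261, -30494401/1711261)

A = (-361/87, -424/87)
G = (-26848862/1711261, -30494401/1711261)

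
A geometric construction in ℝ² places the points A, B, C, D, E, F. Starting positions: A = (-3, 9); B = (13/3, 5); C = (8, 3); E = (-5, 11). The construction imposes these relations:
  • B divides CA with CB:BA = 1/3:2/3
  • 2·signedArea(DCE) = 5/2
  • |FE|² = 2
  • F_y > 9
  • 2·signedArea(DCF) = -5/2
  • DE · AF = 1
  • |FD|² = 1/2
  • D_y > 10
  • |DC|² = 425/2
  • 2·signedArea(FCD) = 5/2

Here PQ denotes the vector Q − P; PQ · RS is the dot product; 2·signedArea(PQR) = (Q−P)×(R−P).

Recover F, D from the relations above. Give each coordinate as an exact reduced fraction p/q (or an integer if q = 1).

D = (-9/2, 21/2)
F = (-4, 10)

1. D_x = -9/2  [line -8·x + -13·y + 201/2 = 0 ∩ |DC|² = 425/2]
2. D_y = 21/2  [line -8·x + -13·y + 201/2 = 0 ∩ |DC|² = 425/2]
   → D = (-9/2, 21/2)
3. F_x = -4  [2·signedArea(FCD) = 5/2 ∩ DE · AF = 1]
4. F_y = 10  [2·signedArea(FCD) = 5/2 ∩ DE · AF = 1]
   → F = (-4, 10)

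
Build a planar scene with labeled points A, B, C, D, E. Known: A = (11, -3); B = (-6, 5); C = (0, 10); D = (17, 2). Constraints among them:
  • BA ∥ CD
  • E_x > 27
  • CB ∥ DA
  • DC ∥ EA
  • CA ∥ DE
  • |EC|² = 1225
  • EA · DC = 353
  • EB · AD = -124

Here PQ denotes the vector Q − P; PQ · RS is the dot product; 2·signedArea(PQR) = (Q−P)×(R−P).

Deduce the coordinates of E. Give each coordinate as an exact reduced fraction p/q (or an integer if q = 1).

1. E_x = 28  [DC ∥ EA ∩ CA ∥ DE]
2. E_y = -11  [DC ∥ EA ∩ CA ∥ DE]
   → E = (28, -11)

E = (28, -11)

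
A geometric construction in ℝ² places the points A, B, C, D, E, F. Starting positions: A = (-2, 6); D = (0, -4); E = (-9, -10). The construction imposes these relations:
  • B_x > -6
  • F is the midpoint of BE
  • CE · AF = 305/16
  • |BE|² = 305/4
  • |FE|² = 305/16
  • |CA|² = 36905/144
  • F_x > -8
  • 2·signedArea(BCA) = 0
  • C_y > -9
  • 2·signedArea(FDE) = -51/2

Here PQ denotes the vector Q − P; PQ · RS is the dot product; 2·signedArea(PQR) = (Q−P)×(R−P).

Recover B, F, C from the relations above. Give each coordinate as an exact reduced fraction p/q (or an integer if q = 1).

1. F_x = -29/4  [line 6·x + -9·y + -21/2 = 0 ∩ |FE|² = 305/16]
2. F_y = -6  [line 6·x + -9·y + -21/2 = 0 ∩ |FE|² = 305/16]
   → F = (-29/4, -6)
3. C_x = -101/12  [line 21/4·x + 12·y + 2371/16 = 0 ∩ |CA|² = 36905/144]
4. C_y = -26/3  [line 21/4·x + 12·y + 2371/16 = 0 ∩ |CA|² = 36905/144]
   → C = (-101/12, -26/3)
5. B_x = -11/2  [2·signedArea(BCA) = 0 ∩ F is the midpoint of BE]
6. B_y = -2  [2·signedArea(BCA) = 0 ∩ F is the midpoint of BE]
   → B = (-11/2, -2)

B = (-11/2, -2)
C = (-101/12, -26/3)
F = (-29/4, -6)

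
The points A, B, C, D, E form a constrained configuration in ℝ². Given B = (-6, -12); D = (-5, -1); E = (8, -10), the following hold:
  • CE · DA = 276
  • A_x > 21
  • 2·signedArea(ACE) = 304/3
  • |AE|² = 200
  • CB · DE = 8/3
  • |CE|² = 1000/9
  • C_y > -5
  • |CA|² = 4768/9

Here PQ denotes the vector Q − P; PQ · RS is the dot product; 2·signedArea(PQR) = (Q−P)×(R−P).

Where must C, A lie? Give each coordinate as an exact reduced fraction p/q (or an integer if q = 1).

1. C_x = -2/3  [line -13·x + 9·y + 82/3 = 0 ∩ |CE|² = 1000/9]
2. C_y = -4  [line -13·x + 9·y + 82/3 = 0 ∩ |CE|² = 1000/9]
   → C = (-2/3, -4)
3. A_x = 22  [CE · DA = 276 ∩ 2·signedArea(ACE) = 304/3]
4. A_y = -8  [CE · DA = 276 ∩ 2·signedArea(ACE) = 304/3]
   → A = (22, -8)

A = (22, -8)
C = (-2/3, -4)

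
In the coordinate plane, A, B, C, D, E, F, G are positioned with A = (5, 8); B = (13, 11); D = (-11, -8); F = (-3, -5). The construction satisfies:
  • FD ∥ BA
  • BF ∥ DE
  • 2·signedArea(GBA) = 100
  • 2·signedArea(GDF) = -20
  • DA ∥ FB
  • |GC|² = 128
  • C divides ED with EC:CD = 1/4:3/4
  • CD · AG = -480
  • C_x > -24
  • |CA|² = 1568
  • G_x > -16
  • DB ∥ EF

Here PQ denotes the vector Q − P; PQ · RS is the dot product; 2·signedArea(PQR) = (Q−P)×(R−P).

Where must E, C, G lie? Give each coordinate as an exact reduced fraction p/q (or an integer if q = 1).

C = (-23, -20)
E = (-27, -24)
G = (-15, -12)

1. E_x = -27  [DB ∥ EF ∩ BF ∥ DE]
2. E_y = -24  [DB ∥ EF ∩ BF ∥ DE]
   → E = (-27, -24)
3. C_x = -23  [C divides ED with EC:CD = 1/4:3/4]
4. C_y = -20  [C divides ED with EC:CD = 1/4:3/4]
   → C = (-23, -20)
5. G_x = -15  [2·signedArea(GBA) = 100 ∩ CD · AG = -480]
6. G_y = -12  [2·signedArea(GBA) = 100 ∩ CD · AG = -480]
   → G = (-15, -12)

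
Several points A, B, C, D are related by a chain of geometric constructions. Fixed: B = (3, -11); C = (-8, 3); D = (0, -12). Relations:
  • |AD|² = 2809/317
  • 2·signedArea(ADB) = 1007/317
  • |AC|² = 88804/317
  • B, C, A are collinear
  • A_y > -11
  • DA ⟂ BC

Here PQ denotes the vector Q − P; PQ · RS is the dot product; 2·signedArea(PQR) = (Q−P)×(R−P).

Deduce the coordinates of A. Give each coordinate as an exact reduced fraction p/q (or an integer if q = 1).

A = (742/317, -3221/317)

1. A_x = 742/317  [B, C, A are collinear ∩ DA ⟂ BC]
2. A_y = -3221/317  [B, C, A are collinear ∩ DA ⟂ BC]
   → A = (742/317, -3221/317)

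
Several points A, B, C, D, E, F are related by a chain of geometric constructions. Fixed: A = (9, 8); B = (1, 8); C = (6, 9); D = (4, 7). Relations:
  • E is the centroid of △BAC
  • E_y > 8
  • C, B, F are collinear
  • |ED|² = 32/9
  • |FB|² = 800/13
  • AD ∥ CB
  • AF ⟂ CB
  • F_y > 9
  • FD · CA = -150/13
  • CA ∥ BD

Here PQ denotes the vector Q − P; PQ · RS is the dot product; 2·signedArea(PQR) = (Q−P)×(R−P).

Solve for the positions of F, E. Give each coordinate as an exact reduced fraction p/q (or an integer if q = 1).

1. F_x = 113/13  [C, B, F are collinear ∩ AF ⟂ CB]
2. F_y = 124/13  [C, B, F are collinear ∩ AF ⟂ CB]
   → F = (113/13, 124/13)
3. E_x = 16/3  [E is the centroid of △BAC]
4. E_y = 25/3  [E is the centroid of △BAC]
   → E = (16/3, 25/3)

E = (16/3, 25/3)
F = (113/13, 124/13)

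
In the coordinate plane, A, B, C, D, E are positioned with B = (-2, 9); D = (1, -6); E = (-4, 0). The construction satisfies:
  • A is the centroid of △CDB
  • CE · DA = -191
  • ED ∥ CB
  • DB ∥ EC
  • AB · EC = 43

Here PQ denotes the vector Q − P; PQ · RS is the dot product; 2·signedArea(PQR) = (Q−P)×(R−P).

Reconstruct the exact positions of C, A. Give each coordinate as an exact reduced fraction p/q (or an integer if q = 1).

A = (-8/3, 6)
C = (-7, 15)

1. C_x = -7  [ED ∥ CB ∩ DB ∥ EC]
2. C_y = 15  [ED ∥ CB ∩ DB ∥ EC]
   → C = (-7, 15)
3. A_x = -8/3  [A is the centroid of △CDB]
4. A_y = 6  [A is the centroid of △CDB]
   → A = (-8/3, 6)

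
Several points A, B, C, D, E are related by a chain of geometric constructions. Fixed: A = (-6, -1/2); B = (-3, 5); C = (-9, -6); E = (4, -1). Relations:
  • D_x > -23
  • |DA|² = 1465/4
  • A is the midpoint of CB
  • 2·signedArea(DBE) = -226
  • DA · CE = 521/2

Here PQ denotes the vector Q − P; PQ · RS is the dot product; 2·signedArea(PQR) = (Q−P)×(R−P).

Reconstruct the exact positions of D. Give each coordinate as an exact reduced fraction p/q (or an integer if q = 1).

1. D_x = -22  [2·signedArea(DBE) = -226 ∩ DA · CE = 521/2]
2. D_y = -11  [2·signedArea(DBE) = -226 ∩ DA · CE = 521/2]
   → D = (-22, -11)

D = (-22, -11)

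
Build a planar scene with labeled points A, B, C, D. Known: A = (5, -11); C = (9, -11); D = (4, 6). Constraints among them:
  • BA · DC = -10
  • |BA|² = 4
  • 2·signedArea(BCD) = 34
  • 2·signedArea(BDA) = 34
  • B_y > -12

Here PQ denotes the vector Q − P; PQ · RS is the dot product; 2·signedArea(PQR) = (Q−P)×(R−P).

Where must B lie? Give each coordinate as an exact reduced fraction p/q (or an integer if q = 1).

1. B_x = 7  [2·signedArea(BDA) = 34 ∩ BA · DC = -10]
2. B_y = -11  [2·signedArea(BDA) = 34 ∩ BA · DC = -10]
   → B = (7, -11)

B = (7, -11)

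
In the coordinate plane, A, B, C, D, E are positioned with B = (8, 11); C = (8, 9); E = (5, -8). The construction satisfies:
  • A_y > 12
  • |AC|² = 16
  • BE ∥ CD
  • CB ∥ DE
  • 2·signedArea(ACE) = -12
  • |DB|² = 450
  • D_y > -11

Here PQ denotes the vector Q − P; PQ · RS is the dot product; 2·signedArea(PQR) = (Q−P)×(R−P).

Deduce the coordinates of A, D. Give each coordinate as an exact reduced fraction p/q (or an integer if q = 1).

A = (8, 13)
D = (5, -10)

1. A_x = 8  [line 17·x + -3·y + -97 = 0 ∩ |AC|² = 16]
2. A_y = 13  [line 17·x + -3·y + -97 = 0 ∩ |AC|² = 16]
   → A = (8, 13)
3. D_x = 5  [CB ∥ DE ∩ BE ∥ CD]
4. D_y = -10  [CB ∥ DE ∩ BE ∥ CD]
   → D = (5, -10)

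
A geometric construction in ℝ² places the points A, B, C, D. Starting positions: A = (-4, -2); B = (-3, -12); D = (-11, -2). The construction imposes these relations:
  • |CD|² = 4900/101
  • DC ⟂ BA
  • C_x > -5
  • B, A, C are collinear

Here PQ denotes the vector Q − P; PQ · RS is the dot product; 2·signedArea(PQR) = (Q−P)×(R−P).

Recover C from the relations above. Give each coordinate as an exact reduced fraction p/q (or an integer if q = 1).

C = (-411/101, -132/101)

1. C_x = -411/101  [B, A, C are collinear ∩ DC ⟂ BA]
2. C_y = -132/101  [B, A, C are collinear ∩ DC ⟂ BA]
   → C = (-411/101, -132/101)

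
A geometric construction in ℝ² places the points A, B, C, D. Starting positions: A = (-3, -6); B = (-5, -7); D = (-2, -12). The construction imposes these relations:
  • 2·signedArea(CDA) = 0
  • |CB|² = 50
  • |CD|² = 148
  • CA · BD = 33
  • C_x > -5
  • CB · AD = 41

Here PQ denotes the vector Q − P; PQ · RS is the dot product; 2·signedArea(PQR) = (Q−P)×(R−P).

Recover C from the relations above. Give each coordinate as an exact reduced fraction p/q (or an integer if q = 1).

1. C_x = -4  [2·signedArea(CDA) = 0 ∩ CB · AD = 41]
2. C_y = 0  [2·signedArea(CDA) = 0 ∩ CB · AD = 41]
   → C = (-4, 0)

C = (-4, 0)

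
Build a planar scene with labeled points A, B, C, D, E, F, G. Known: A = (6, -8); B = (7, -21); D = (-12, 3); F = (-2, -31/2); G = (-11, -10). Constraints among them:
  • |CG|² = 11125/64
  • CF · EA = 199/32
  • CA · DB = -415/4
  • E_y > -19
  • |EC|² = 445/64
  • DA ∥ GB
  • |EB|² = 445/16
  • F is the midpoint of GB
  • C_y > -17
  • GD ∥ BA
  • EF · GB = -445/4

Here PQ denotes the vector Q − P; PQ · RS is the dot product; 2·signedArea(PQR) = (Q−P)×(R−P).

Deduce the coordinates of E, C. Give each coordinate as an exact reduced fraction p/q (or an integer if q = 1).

C = (1/4, -135/8)
E = (5/2, -73/4)

1. E_x = 5/2  [line -18·x + 11·y + 983/4 = 0 ∩ |EB|² = 445/16]
2. E_y = -73/4  [line -18·x + 11·y + 983/4 = 0 ∩ |EB|² = 445/16]
   → E = (5/2, -73/4)
3. C_x = 1/4  [CA · DB = -415/4 ∩ CF · EA = 199/32]
4. C_y = -135/8  [CA · DB = -415/4 ∩ CF · EA = 199/32]
   → C = (1/4, -135/8)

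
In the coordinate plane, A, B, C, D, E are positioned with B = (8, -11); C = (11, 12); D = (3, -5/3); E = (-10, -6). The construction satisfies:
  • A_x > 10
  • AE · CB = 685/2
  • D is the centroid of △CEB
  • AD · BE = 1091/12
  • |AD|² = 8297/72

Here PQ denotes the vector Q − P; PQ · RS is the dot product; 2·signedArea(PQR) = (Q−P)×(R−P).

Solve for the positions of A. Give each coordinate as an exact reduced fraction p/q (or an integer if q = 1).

1. A_x = 41/4  [AD · BE = 1091/12 ∩ AE · CB = 685/2]
2. A_y = 25/4  [AD · BE = 1091/12 ∩ AE · CB = 685/2]
   → A = (41/4, 25/4)

A = (41/4, 25/4)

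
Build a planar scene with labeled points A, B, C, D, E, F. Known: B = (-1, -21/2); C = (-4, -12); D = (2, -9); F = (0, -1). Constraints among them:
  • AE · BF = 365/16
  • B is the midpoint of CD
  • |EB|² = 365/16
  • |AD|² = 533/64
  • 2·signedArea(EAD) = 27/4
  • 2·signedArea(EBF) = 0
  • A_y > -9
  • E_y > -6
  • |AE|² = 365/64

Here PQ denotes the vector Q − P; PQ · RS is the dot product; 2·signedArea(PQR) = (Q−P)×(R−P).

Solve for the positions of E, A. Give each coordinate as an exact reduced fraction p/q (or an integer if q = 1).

A = (-3/4, -65/8)
E = (-1/2, -23/4)

1. E_x = -1/2  [line -19/2·x + 1·y + 1 = 0 ∩ |EB|² = 365/16]
2. E_y = -23/4  [line -19/2·x + 1·y + 1 = 0 ∩ |EB|² = 365/16]
   → E = (-1/2, -23/4)
3. A_x = -3/4  [AE · BF = 365/16 ∩ 2·signedArea(EAD) = 27/4]
4. A_y = -65/8  [AE · BF = 365/16 ∩ 2·signedArea(EAD) = 27/4]
   → A = (-3/4, -65/8)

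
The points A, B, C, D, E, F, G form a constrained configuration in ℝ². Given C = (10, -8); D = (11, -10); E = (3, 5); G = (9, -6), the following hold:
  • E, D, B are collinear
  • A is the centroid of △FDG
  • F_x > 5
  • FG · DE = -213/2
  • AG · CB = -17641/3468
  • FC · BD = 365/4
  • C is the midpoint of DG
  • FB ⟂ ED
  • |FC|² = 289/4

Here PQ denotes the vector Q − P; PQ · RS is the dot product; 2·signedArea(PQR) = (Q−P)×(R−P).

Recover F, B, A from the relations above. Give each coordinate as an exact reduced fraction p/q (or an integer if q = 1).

1. F_x = 6  [line 8·x + -15·y + -111/2 = 0 ∩ |FC|² = 289/4]
2. F_y = -1/2  [line 8·x + -15·y + -111/2 = 0 ∩ |FC|² = 289/4]
   → F = (6, -1/2)
3. B_x = 1719/289  [FC · BD = 365/4 ∩ E, D, B are collinear]
4. B_y = -305/578  [FC · BD = 365/4 ∩ E, D, B are collinear]
   → B = (1719/289, -305/578)
5. A_x = 26/3  [A is the centroid of △FDG]
6. A_y = -11/2  [A is the centroid of △FDG]
   → A = (26/3, -11/2)

A = (26/3, -11/2)
B = (1719/289, -305/578)
F = (6, -1/2)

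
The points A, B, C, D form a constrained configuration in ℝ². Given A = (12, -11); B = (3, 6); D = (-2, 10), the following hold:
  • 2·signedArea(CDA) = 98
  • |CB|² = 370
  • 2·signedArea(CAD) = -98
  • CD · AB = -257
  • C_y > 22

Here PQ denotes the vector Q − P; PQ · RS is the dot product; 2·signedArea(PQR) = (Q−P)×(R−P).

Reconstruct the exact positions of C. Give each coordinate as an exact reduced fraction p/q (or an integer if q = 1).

C = (-6, 23)

1. C_x = -6  [2·signedArea(CDA) = 98 ∩ CD · AB = -257]
2. C_y = 23  [2·signedArea(CDA) = 98 ∩ CD · AB = -257]
   → C = (-6, 23)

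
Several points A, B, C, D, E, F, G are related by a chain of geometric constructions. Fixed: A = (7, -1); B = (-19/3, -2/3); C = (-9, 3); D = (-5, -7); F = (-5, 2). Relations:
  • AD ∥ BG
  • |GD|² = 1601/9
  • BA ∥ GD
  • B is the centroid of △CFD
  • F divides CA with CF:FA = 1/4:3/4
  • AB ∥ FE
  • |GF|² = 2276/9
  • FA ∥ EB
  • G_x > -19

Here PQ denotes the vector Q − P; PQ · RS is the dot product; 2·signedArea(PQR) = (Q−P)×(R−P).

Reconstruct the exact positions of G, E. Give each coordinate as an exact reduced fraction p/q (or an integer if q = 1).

E = (-55/3, 7/3)
G = (-55/3, -20/3)

1. G_x = -55/3  [BA ∥ GD ∩ AD ∥ BG]
2. G_y = -20/3  [BA ∥ GD ∩ AD ∥ BG]
   → G = (-55/3, -20/3)
3. E_x = -55/3  [FA ∥ EB ∩ AB ∥ FE]
4. E_y = 7/3  [FA ∥ EB ∩ AB ∥ FE]
   → E = (-55/3, 7/3)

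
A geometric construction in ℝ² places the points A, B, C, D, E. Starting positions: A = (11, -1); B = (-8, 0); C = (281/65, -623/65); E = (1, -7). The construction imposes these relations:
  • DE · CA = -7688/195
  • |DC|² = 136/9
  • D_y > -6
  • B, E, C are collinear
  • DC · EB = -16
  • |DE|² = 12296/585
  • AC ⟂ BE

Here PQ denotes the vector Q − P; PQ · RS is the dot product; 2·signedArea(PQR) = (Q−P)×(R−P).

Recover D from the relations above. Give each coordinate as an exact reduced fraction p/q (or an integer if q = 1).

1. D_x = 1061/195  [DC · EB = -16 ∩ DE · CA = -7688/195]
2. D_y = -381/65  [DC · EB = -16 ∩ DE · CA = -7688/195]
   → D = (1061/195, -381/65)

D = (1061/195, -381/65)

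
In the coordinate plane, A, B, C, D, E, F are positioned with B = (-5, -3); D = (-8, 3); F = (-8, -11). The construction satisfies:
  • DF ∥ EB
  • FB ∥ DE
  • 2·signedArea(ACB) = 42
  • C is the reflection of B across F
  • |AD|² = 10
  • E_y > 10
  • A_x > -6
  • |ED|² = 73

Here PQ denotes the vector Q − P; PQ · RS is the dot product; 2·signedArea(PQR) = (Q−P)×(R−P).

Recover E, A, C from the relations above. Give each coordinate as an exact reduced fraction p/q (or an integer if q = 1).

1. E_x = -5  [DF ∥ EB ∩ FB ∥ DE]
2. E_y = 11  [DF ∥ EB ∩ FB ∥ DE]
   → E = (-5, 11)
3. C_x = -11  [C is the reflection of B across F]
4. C_y = -19  [C is the reflection of B across F]
   → C = (-11, -19)
5. A_x = -5  [line -16·x + 6·y + -104 = 0 ∩ |AD|² = 10]
6. A_y = 4  [line -16·x + 6·y + -104 = 0 ∩ |AD|² = 10]
   → A = (-5, 4)

A = (-5, 4)
C = (-11, -19)
E = (-5, 11)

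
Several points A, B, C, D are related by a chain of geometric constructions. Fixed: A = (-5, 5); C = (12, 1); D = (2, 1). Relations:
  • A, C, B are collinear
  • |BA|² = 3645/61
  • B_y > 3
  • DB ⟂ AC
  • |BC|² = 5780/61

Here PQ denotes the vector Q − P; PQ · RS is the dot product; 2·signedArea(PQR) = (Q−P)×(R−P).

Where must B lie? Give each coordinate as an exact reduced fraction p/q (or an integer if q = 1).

B = (154/61, 197/61)

1. B_x = 154/61  [A, C, B are collinear ∩ DB ⟂ AC]
2. B_y = 197/61  [A, C, B are collinear ∩ DB ⟂ AC]
   → B = (154/61, 197/61)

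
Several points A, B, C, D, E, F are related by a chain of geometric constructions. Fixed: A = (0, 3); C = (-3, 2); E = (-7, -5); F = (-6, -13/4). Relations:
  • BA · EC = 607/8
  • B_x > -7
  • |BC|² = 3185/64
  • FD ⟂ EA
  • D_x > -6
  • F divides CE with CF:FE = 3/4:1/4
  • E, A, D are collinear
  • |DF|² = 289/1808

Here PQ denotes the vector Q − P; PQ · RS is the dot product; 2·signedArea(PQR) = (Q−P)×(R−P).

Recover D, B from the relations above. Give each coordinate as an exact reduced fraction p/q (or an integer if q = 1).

1. D_x = -644/113  [E, A, D are collinear ∩ FD ⟂ EA]
2. D_y = -397/113  [E, A, D are collinear ∩ FD ⟂ EA]
   → D = (-644/113, -397/113)
3. B_x = -13/2  [line -4·x + -7·y + -439/8 = 0 ∩ |BC|² = 3185/64]
4. B_y = -33/8  [line -4·x + -7·y + -439/8 = 0 ∩ |BC|² = 3185/64]
   → B = (-13/2, -33/8)

B = (-13/2, -33/8)
D = (-644/113, -397/113)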